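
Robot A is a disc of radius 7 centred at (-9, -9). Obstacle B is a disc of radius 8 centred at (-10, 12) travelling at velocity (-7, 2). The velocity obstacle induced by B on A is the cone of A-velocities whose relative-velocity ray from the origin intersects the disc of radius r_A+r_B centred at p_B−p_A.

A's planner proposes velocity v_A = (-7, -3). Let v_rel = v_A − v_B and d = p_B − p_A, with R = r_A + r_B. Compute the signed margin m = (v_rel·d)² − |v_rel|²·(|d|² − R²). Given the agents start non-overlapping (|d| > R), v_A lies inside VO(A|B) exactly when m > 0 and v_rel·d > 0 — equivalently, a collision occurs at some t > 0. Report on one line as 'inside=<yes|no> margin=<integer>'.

d = (-1, 21),  |d|² = 442;  R = 7+8 = 15,  c = 442−15² = 217
v_rel = (0, -5),  |v_rel|² = 25;  v_rel·d = (0)·(-1) + (-5)·(21) = -105
25·t² + 210·t + 217 = 0  ⇒  m = (-105)² − 25·217 = 5600
m = 5600 > 0,  v_rel·d = -105 < 0  ⇒  outside

inside=no margin=5600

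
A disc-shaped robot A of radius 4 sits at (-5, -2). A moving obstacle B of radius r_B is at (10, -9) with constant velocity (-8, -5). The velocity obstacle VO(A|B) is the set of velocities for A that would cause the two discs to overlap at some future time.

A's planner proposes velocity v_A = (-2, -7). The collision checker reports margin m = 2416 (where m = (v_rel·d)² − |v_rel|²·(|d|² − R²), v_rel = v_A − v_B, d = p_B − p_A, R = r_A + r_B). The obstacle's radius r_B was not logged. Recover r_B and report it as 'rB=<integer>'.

m = 2416
d = (15, -7);  v_rel = (6, -2),  |v_rel|² = 40
v_rel×d = (6)·(-7) − (-2)·(15) = -12
since m = R²·40 − (-12)²:  R² = (144 + 2416) / 40 = 64
R = √64 = 8  ⇒  r_B = 8 − 4 = 4

rB=4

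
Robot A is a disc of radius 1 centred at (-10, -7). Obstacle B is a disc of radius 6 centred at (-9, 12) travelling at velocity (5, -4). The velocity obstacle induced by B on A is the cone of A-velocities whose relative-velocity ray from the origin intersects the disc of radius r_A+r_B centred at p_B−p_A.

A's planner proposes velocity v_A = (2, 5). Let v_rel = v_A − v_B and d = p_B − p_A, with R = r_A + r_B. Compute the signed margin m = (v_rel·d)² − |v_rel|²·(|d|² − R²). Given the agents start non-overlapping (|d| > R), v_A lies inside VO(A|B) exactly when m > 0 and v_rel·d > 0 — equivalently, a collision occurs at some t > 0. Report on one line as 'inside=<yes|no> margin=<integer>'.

d = (1, 19),  |d|² = 362;  R = 1+6 = 7,  c = 362−7² = 313
v_rel = (-3, 9),  |v_rel|² = 90;  v_rel·d = (-3)·(1) + (9)·(19) = 168
90·t² − 336·t + 313 = 0  ⇒  m = 168² − 90·313 = 54
m = 54 > 0,  v_rel·d = 168 > 0  ⇒  inside

inside=yes margin=54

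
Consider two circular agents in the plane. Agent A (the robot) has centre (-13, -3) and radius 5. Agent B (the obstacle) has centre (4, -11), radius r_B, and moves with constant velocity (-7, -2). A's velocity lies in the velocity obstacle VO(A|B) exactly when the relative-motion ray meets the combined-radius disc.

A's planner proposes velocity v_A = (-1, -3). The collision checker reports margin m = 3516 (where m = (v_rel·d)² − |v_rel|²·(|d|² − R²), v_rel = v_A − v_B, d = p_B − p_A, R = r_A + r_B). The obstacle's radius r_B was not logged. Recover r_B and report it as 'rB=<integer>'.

m = 3516
d = (17, -8);  v_rel = (6, -1),  |v_rel|² = 37
v_rel×d = (6)·(-8) − (-1)·(17) = -31
since m = R²·37 − (-31)²:  R² = (961 + 3516) / 37 = 121
R = √121 = 11  ⇒  r_B = 11 − 5 = 6

rB=6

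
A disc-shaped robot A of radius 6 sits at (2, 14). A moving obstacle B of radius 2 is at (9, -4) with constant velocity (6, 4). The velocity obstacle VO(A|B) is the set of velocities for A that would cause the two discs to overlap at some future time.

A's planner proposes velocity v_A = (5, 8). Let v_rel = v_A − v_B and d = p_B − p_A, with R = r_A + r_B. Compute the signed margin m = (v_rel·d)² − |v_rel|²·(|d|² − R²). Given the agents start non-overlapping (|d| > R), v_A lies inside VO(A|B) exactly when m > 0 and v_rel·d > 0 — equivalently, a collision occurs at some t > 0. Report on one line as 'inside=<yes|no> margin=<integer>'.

d = (7, -18),  |d|² = 373;  R = 6+2 = 8,  c = 373−8² = 309
v_rel = (-1, 4),  |v_rel|² = 17;  v_rel·d = (-1)·(7) + (4)·(-18) = -79
17·t² + 158·t + 309 = 0  ⇒  m = (-79)² − 17·309 = 988
m = 988 > 0,  v_rel·d = -79 < 0  ⇒  outside

inside=no margin=988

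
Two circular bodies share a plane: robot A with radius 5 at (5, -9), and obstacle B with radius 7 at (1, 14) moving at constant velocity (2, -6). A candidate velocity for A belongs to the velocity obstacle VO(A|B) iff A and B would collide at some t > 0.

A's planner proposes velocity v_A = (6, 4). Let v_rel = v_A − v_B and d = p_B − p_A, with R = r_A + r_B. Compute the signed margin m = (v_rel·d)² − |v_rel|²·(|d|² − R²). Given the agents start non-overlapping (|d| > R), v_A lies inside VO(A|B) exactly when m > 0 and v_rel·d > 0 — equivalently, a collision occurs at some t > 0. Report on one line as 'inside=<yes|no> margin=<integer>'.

d = (-4, 23),  |d|² = 545;  R = 5+7 = 12,  c = 545−12² = 401
v_rel = (4, 10),  |v_rel|² = 116;  v_rel·d = (4)·(-4) + (10)·(23) = 214
116·t² − 428·t + 401 = 0  ⇒  m = 214² − 116·401 = -720
m = -720 < 0,  v_rel·d = 214 > 0  ⇒  outside

inside=no margin=-720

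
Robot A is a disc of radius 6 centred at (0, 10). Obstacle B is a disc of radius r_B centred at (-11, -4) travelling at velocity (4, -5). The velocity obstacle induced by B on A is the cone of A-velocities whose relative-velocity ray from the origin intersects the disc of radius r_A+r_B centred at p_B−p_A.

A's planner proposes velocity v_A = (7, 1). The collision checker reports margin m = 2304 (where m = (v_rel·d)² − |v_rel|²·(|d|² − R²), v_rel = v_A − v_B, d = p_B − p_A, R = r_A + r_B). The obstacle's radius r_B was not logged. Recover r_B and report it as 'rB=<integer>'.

m = 2304
d = (-11, -14);  v_rel = (3, 6),  |v_rel|² = 45
v_rel×d = (3)·(-14) − (6)·(-11) = 24
since m = R²·45 − 24²:  R² = (576 + 2304) / 45 = 64
R = √64 = 8  ⇒  r_B = 8 − 6 = 2

rB=2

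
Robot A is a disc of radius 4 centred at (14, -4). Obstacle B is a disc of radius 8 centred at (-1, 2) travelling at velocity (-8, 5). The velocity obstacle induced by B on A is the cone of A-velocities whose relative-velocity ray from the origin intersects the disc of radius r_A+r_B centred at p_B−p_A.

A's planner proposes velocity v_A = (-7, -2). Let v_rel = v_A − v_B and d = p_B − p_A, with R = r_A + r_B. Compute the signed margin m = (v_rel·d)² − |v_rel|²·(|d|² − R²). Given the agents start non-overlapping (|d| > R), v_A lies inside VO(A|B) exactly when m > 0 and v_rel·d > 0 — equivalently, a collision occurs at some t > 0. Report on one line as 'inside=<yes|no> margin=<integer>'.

d = (-15, 6),  |d|² = 261;  R = 4+8 = 12,  c = 261−12² = 117
v_rel = (1, -7),  |v_rel|² = 50;  v_rel·d = (1)·(-15) + (-7)·(6) = -57
50·t² + 114·t + 117 = 0  ⇒  m = (-57)² − 50·117 = -2601
m = -2601 < 0,  v_rel·d = -57 < 0  ⇒  outside

inside=no margin=-2601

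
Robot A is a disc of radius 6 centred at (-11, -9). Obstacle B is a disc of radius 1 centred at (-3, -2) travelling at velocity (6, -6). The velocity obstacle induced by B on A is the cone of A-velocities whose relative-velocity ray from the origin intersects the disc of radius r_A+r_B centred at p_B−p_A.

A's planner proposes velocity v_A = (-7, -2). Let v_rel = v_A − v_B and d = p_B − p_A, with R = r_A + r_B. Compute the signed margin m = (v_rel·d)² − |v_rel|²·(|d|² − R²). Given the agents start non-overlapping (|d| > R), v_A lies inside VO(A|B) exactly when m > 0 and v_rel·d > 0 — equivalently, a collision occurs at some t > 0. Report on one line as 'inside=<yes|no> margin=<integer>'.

d = (8, 7),  |d|² = 113;  R = 6+1 = 7,  c = 113−7² = 64
v_rel = (-13, 4),  |v_rel|² = 185;  v_rel·d = (-13)·(8) + (4)·(7) = -76
185·t² + 152·t + 64 = 0  ⇒  m = (-76)² − 185·64 = -6064
m = -6064 < 0,  v_rel·d = -76 < 0  ⇒  outside

inside=no margin=-6064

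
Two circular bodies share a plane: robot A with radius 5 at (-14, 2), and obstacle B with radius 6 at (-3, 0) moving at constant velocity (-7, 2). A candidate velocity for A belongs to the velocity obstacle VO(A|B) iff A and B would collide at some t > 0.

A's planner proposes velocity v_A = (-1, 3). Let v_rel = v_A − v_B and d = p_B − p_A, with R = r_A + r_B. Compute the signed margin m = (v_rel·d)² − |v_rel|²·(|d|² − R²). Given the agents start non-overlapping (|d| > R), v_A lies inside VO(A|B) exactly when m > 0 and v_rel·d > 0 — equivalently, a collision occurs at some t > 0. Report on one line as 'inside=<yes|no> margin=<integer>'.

d = (11, -2),  |d|² = 125;  R = 5+6 = 11,  c = 125−11² = 4
v_rel = (6, 1),  |v_rel|² = 37;  v_rel·d = (6)·(11) + (1)·(-2) = 64
37·t² − 128·t + 4 = 0  ⇒  m = 64² − 37·4 = 3948
m = 3948 > 0,  v_rel·d = 64 > 0  ⇒  inside

inside=yes margin=3948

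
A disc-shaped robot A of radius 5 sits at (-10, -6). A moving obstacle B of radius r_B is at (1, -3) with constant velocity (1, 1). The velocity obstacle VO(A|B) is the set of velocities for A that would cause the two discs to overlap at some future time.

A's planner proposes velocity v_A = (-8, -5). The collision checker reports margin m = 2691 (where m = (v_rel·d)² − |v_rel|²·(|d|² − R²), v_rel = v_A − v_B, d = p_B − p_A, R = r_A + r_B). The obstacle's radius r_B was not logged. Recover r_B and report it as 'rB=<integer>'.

m = 2691
d = (11, 3);  v_rel = (-9, -6),  |v_rel|² = 117
v_rel×d = (-9)·(3) − (-6)·(11) = 39
since m = R²·117 − 39²:  R² = (1521 + 2691) / 117 = 36
R = √36 = 6  ⇒  r_B = 6 − 5 = 1

rB=1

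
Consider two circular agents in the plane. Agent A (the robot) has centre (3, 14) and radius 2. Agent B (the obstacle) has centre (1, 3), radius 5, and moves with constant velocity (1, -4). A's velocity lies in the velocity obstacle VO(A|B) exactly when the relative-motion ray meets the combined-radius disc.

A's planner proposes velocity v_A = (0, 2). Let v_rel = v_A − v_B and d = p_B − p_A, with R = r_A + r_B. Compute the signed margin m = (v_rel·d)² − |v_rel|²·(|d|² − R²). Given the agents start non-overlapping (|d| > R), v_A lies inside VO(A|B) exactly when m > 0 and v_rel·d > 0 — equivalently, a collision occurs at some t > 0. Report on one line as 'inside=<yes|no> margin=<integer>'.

d = (-2, -11),  |d|² = 125;  R = 2+5 = 7,  c = 125−7² = 76
v_rel = (-1, 6),  |v_rel|² = 37;  v_rel·d = (-1)·(-2) + (6)·(-11) = -64
37·t² + 128·t + 76 = 0  ⇒  m = (-64)² − 37·76 = 1284
m = 1284 > 0,  v_rel·d = -64 < 0  ⇒  outside

inside=no margin=1284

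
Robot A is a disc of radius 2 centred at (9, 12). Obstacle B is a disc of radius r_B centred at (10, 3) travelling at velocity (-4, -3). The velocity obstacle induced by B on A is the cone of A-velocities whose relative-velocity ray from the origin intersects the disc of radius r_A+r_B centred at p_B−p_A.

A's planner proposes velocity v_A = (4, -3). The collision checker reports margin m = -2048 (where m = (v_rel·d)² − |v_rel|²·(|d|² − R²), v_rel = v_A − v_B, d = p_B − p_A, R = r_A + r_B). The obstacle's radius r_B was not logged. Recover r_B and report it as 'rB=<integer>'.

m = -2048
d = (1, -9);  v_rel = (8, 0),  |v_rel|² = 64
v_rel×d = (8)·(-9) − (0)·(1) = -72
since m = R²·64 − (-72)²:  R² = (5184 + -2048) / 64 = 49
R = √49 = 7  ⇒  r_B = 7 − 2 = 5

rB=5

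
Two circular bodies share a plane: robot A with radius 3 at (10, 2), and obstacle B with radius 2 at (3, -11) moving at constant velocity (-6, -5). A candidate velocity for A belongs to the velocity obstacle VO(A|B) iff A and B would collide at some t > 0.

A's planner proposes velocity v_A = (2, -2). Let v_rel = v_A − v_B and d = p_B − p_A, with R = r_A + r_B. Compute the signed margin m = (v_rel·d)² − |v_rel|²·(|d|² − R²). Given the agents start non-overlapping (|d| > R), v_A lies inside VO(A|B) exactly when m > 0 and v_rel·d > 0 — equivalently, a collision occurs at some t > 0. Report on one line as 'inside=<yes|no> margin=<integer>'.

d = (-7, -13),  |d|² = 218;  R = 3+2 = 5,  c = 218−5² = 193
v_rel = (8, 3),  |v_rel|² = 73;  v_rel·d = (8)·(-7) + (3)·(-13) = -95
73·t² + 190·t + 193 = 0  ⇒  m = (-95)² − 73·193 = -5064
m = -5064 < 0,  v_rel·d = -95 < 0  ⇒  outside

inside=no margin=-5064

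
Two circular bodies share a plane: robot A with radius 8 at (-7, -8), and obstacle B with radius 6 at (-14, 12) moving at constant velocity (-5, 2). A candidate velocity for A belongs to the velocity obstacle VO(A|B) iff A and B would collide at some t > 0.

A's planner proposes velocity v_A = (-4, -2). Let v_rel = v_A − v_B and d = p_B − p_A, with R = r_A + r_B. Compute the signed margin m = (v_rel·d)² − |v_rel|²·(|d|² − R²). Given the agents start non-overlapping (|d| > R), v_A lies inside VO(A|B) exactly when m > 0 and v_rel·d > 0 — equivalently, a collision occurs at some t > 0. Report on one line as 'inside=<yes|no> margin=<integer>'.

d = (-7, 20),  |d|² = 449;  R = 8+6 = 14,  c = 449−14² = 253
v_rel = (1, -4),  |v_rel|² = 17;  v_rel·d = (1)·(-7) + (-4)·(20) = -87
17·t² + 174·t + 253 = 0  ⇒  m = (-87)² − 17·253 = 3268
m = 3268 > 0,  v_rel·d = -87 < 0  ⇒  outside

inside=no margin=3268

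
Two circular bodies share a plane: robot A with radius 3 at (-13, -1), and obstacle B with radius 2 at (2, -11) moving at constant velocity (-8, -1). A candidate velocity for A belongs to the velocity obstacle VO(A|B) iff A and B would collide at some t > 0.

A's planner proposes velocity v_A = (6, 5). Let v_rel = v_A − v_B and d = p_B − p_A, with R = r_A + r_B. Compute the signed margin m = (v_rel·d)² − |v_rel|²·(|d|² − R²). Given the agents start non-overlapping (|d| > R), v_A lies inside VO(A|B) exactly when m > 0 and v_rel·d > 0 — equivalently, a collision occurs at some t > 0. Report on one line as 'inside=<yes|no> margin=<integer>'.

d = (15, -10),  |d|² = 325;  R = 3+2 = 5,  c = 325−5² = 300
v_rel = (14, 6),  |v_rel|² = 232;  v_rel·d = (14)·(15) + (6)·(-10) = 150
232·t² − 300·t + 300 = 0  ⇒  m = 150² − 232·300 = -47100
m = -47100 < 0,  v_rel·d = 150 > 0  ⇒  outside

inside=no margin=-47100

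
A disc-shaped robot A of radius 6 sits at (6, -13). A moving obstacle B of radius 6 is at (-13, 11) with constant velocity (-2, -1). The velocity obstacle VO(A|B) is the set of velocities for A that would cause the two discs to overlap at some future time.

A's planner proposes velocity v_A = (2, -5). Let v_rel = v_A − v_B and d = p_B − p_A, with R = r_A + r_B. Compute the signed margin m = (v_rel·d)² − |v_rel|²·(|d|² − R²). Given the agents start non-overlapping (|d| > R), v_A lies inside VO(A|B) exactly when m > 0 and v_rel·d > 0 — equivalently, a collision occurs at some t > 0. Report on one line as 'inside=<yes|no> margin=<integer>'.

d = (-19, 24),  |d|² = 937;  R = 6+6 = 12,  c = 937−12² = 793
v_rel = (4, -4),  |v_rel|² = 32;  v_rel·d = (4)·(-19) + (-4)·(24) = -172
32·t² + 344·t + 793 = 0  ⇒  m = (-172)² − 32·793 = 4208
m = 4208 > 0,  v_rel·d = -172 < 0  ⇒  outside

inside=no margin=4208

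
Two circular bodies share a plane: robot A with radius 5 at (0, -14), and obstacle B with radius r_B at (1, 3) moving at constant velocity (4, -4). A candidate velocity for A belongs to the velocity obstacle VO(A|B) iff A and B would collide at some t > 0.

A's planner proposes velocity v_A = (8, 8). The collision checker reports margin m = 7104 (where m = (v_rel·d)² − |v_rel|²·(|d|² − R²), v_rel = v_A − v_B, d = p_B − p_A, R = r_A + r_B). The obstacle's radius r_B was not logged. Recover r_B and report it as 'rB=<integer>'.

m = 7104
d = (1, 17);  v_rel = (4, 12),  |v_rel|² = 160
v_rel×d = (4)·(17) − (12)·(1) = 56
since m = R²·160 − 56²:  R² = (3136 + 7104) / 160 = 64
R = √64 = 8  ⇒  r_B = 8 − 5 = 3

rB=3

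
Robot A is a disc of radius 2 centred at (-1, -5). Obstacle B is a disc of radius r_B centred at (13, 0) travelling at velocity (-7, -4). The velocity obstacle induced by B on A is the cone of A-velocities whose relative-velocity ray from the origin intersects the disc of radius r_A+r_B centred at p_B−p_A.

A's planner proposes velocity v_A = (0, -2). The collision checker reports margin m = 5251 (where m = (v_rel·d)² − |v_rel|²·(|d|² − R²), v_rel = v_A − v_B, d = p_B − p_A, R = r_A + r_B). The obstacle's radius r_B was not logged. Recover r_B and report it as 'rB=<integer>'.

m = 5251
d = (14, 5);  v_rel = (7, 2),  |v_rel|² = 53
v_rel×d = (7)·(5) − (2)·(14) = 7
since m = R²·53 − 7²:  R² = (49 + 5251) / 53 = 100
R = √100 = 10  ⇒  r_B = 10 − 2 = 8

rB=8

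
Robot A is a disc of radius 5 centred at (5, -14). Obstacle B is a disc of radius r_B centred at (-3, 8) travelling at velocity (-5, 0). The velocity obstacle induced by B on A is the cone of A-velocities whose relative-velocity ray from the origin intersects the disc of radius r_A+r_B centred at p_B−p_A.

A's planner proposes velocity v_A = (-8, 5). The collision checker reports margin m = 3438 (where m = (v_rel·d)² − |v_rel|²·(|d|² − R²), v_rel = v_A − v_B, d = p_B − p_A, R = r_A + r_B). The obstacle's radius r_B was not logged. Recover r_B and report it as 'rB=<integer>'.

m = 3438
d = (-8, 22);  v_rel = (-3, 5),  |v_rel|² = 34
v_rel×d = (-3)·(22) − (5)·(-8) = -26
since m = R²·34 − (-26)²:  R² = (676 + 3438) / 34 = 121
R = √121 = 11  ⇒  r_B = 11 − 5 = 6

rB=6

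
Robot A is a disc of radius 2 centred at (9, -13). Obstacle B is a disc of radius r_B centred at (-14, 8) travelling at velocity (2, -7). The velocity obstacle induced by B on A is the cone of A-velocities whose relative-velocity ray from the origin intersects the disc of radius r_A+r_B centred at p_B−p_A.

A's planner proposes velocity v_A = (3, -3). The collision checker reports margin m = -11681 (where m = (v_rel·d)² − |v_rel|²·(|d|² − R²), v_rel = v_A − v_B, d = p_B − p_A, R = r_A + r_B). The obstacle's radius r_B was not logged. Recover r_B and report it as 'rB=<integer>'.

m = -11681
d = (-23, 21);  v_rel = (1, 4),  |v_rel|² = 17
v_rel×d = (1)·(21) − (4)·(-23) = 113
since m = R²·17 − 113²:  R² = (12769 + -11681) / 17 = 64
R = √64 = 8  ⇒  r_B = 8 − 2 = 6

rB=6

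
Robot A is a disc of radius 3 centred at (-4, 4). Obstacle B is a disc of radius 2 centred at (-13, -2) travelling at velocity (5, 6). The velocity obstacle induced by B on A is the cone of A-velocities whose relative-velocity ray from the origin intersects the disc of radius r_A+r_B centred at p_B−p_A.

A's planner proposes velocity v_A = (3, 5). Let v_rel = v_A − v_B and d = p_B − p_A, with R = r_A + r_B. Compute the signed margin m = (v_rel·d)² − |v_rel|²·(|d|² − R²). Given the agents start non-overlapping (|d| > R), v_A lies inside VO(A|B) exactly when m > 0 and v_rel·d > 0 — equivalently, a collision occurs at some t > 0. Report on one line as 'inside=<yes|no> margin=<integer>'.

d = (-9, -6),  |d|² = 117;  R = 3+2 = 5,  c = 117−5² = 92
v_rel = (-2, -1),  |v_rel|² = 5;  v_rel·d = (-2)·(-9) + (-1)·(-6) = 24
5·t² − 48·t + 92 = 0  ⇒  m = 24² − 5·92 = 116
m = 116 > 0,  v_rel·d = 24 > 0  ⇒  inside

inside=yes margin=116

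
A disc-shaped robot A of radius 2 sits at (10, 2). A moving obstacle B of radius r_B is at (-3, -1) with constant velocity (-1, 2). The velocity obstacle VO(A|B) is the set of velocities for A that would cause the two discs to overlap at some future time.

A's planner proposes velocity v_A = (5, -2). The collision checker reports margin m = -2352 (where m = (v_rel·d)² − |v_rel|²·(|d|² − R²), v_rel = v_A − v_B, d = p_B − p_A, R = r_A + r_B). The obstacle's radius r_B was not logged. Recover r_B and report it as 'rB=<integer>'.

m = -2352
d = (-13, -3);  v_rel = (6, -4),  |v_rel|² = 52
v_rel×d = (6)·(-3) − (-4)·(-13) = -70
since m = R²·52 − (-70)²:  R² = (4900 + -2352) / 52 = 49
R = √49 = 7  ⇒  r_B = 7 − 2 = 5

rB=5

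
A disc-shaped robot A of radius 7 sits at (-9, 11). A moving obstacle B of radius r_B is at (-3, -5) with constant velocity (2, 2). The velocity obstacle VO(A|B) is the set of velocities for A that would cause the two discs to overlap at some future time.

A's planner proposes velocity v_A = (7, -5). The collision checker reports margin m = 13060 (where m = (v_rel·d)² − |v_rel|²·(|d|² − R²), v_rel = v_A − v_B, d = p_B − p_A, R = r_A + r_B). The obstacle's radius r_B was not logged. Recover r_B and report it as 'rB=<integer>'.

m = 13060
d = (6, -16);  v_rel = (5, -7),  |v_rel|² = 74
v_rel×d = (5)·(-16) − (-7)·(6) = -38
since m = R²·74 − (-38)²:  R² = (1444 + 13060) / 74 = 196
R = √196 = 14  ⇒  r_B = 14 − 7 = 7

rB=7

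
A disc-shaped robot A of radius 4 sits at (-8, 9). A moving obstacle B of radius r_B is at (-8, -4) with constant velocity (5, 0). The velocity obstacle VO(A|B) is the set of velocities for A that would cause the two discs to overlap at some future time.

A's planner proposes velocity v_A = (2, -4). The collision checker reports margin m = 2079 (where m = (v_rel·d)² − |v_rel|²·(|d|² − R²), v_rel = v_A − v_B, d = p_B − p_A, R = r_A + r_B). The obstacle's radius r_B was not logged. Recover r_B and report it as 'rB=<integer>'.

m = 2079
d = (0, -13);  v_rel = (-3, -4),  |v_rel|² = 25
v_rel×d = (-3)·(-13) − (-4)·(0) = 39
since m = R²·25 − 39²:  R² = (1521 + 2079) / 25 = 144
R = √144 = 12  ⇒  r_B = 12 − 4 = 8

rB=8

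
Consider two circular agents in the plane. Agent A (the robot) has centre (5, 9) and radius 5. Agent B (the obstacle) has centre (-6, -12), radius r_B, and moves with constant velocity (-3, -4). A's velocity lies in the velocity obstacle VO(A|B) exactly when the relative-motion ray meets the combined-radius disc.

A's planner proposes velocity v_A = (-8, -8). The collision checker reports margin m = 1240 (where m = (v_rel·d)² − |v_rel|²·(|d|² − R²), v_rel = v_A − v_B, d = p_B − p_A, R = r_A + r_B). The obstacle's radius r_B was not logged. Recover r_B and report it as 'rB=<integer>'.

m = 1240
d = (-11, -21);  v_rel = (-5, -4),  |v_rel|² = 41
v_rel×d = (-5)·(-21) − (-4)·(-11) = 61
since m = R²·41 − 61²:  R² = (3721 + 1240) / 41 = 121
R = √121 = 11  ⇒  r_B = 11 − 5 = 6

rB=6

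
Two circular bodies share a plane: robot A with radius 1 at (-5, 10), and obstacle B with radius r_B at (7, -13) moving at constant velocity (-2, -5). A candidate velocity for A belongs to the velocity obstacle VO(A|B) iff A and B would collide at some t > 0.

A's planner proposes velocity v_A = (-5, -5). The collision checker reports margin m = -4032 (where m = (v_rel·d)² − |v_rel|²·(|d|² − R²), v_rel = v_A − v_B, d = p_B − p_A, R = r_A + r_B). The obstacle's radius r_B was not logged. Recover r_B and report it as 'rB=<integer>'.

m = -4032
d = (12, -23);  v_rel = (-3, 0),  |v_rel|² = 9
v_rel×d = (-3)·(-23) − (0)·(12) = 69
since m = R²·9 − 69²:  R² = (4761 + -4032) / 9 = 81
R = √81 = 9  ⇒  r_B = 9 − 1 = 8

rB=8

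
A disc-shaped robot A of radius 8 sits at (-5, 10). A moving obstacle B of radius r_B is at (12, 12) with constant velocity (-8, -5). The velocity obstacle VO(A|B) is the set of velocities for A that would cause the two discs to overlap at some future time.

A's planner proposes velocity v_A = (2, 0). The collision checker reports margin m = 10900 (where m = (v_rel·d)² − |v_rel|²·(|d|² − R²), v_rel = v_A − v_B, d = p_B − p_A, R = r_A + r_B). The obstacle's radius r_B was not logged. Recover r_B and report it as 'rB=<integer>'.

m = 10900
d = (17, 2);  v_rel = (10, 5),  |v_rel|² = 125
v_rel×d = (10)·(2) − (5)·(17) = -65
since m = R²·125 − (-65)²:  R² = (4225 + 10900) / 125 = 121
R = √121 = 11  ⇒  r_B = 11 − 8 = 3

rB=3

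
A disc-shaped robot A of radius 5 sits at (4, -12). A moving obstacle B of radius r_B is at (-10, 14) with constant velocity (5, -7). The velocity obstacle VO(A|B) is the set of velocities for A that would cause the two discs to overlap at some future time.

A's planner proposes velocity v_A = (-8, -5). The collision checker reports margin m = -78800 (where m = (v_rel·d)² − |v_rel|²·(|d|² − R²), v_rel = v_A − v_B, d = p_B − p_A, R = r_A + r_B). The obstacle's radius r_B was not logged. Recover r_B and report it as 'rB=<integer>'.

m = -78800
d = (-14, 26);  v_rel = (-13, 2),  |v_rel|² = 173
v_rel×d = (-13)·(26) − (2)·(-14) = -310
since m = R²·173 − (-310)²:  R² = (96100 + -78800) / 173 = 100
R = √100 = 10  ⇒  r_B = 10 − 5 = 5

rB=5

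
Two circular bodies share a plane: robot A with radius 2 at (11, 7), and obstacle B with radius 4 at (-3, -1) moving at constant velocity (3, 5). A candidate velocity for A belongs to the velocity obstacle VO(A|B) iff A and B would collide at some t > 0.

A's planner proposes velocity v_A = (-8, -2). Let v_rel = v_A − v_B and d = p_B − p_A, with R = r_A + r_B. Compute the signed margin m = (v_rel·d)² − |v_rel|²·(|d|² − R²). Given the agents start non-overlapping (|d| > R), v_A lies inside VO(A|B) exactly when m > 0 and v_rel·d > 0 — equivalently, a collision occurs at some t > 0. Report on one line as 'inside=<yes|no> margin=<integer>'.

d = (-14, -8),  |d|² = 260;  R = 2+4 = 6,  c = 260−6² = 224
v_rel = (-11, -7),  |v_rel|² = 170;  v_rel·d = (-11)·(-14) + (-7)·(-8) = 210
170·t² − 420·t + 224 = 0  ⇒  m = 210² − 170·224 = 6020
m = 6020 > 0,  v_rel·d = 210 > 0  ⇒  inside

inside=yes margin=6020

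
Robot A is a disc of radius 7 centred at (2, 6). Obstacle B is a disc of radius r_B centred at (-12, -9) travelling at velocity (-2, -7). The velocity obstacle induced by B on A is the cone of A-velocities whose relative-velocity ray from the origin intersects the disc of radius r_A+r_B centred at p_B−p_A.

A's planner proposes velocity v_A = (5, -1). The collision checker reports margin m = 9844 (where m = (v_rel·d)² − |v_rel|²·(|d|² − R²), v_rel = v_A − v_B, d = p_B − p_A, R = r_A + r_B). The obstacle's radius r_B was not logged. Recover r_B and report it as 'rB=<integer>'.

m = 9844
d = (-14, -15);  v_rel = (7, 6),  |v_rel|² = 85
v_rel×d = (7)·(-15) − (6)·(-14) = -21
since m = R²·85 − (-21)²:  R² = (441 + 9844) / 85 = 121
R = √121 = 11  ⇒  r_B = 11 − 7 = 4

rB=4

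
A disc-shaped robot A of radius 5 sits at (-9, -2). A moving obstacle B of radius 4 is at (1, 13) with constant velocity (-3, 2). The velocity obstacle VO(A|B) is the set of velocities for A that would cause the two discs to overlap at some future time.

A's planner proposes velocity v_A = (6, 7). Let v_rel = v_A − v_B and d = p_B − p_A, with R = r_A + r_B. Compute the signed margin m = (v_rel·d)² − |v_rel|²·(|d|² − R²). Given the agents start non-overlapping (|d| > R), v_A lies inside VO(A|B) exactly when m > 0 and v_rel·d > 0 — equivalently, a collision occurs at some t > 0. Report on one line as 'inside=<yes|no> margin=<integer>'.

d = (10, 15),  |d|² = 325;  R = 5+4 = 9,  c = 325−9² = 244
v_rel = (9, 5),  |v_rel|² = 106;  v_rel·d = (9)·(10) + (5)·(15) = 165
106·t² − 330·t + 244 = 0  ⇒  m = 165² − 106·244 = 1361
m = 1361 > 0,  v_rel·d = 165 > 0  ⇒  inside

inside=yes margin=1361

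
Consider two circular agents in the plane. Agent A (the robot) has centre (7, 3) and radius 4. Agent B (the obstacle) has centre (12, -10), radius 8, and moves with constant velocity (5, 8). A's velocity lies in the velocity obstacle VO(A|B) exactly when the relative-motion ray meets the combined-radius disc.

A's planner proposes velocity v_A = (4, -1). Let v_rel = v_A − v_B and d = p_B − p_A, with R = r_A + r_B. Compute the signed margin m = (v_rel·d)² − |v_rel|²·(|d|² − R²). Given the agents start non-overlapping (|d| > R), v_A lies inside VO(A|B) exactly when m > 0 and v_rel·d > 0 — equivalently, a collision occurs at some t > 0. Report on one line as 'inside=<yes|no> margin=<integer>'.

d = (5, -13),  |d|² = 194;  R = 4+8 = 12,  c = 194−12² = 50
v_rel = (-1, -9),  |v_rel|² = 82;  v_rel·d = (-1)·(5) + (-9)·(-13) = 112
82·t² − 224·t + 50 = 0  ⇒  m = 112² − 82·50 = 8444
m = 8444 > 0,  v_rel·d = 112 > 0  ⇒  inside

inside=yes margin=8444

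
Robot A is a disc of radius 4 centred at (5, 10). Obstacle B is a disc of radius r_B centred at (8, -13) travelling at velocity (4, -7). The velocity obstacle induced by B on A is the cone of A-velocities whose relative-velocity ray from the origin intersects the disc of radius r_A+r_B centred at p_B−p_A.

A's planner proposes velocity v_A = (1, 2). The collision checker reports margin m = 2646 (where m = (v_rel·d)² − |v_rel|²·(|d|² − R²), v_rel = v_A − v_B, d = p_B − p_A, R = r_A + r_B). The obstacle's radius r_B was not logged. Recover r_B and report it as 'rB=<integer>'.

m = 2646
d = (3, -23);  v_rel = (-3, 9),  |v_rel|² = 90
v_rel×d = (-3)·(-23) − (9)·(3) = 42
since m = R²·90 − 42²:  R² = (1764 + 2646) / 90 = 49
R = √49 = 7  ⇒  r_B = 7 − 4 = 3

rB=3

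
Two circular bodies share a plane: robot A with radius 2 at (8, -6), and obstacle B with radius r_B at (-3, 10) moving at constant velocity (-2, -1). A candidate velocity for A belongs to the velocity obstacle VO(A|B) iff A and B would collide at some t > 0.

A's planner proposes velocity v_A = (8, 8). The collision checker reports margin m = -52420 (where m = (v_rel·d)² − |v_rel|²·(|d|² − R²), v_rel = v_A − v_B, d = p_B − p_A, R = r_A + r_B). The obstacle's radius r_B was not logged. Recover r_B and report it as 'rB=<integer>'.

m = -52420
d = (-11, 16);  v_rel = (10, 9),  |v_rel|² = 181
v_rel×d = (10)·(16) − (9)·(-11) = 259
since m = R²·181 − 259²:  R² = (67081 + -52420) / 181 = 81
R = √81 = 9  ⇒  r_B = 9 − 2 = 7

rB=7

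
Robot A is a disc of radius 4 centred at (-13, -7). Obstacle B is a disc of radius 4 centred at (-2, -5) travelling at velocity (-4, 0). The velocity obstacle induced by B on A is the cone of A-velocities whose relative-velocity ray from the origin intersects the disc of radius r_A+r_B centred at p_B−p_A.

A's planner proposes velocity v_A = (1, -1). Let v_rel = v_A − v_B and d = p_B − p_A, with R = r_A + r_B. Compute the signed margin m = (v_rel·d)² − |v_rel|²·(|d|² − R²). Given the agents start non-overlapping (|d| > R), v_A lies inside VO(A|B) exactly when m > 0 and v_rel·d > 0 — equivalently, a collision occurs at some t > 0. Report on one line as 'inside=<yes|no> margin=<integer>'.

d = (11, 2),  |d|² = 125;  R = 4+4 = 8,  c = 125−8² = 61
v_rel = (5, -1),  |v_rel|² = 26;  v_rel·d = (5)·(11) + (-1)·(2) = 53
26·t² − 106·t + 61 = 0  ⇒  m = 53² − 26·61 = 1223
m = 1223 > 0,  v_rel·d = 53 > 0  ⇒  inside

inside=yes margin=1223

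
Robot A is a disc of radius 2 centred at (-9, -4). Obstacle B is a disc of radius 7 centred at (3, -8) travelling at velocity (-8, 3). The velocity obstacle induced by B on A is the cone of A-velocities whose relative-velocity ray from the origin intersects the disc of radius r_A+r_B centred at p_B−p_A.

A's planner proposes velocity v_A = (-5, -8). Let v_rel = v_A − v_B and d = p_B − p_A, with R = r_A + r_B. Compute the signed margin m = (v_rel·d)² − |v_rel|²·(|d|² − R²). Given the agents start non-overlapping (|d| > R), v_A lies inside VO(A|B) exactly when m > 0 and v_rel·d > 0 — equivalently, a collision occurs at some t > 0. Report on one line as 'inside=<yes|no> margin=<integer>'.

d = (12, -4),  |d|² = 160;  R = 2+7 = 9,  c = 160−9² = 79
v_rel = (3, -11),  |v_rel|² = 130;  v_rel·d = (3)·(12) + (-11)·(-4) = 80
130·t² − 160·t + 79 = 0  ⇒  m = 80² − 130·79 = -3870
m = -3870 < 0,  v_rel·d = 80 > 0  ⇒  outside

inside=no margin=-3870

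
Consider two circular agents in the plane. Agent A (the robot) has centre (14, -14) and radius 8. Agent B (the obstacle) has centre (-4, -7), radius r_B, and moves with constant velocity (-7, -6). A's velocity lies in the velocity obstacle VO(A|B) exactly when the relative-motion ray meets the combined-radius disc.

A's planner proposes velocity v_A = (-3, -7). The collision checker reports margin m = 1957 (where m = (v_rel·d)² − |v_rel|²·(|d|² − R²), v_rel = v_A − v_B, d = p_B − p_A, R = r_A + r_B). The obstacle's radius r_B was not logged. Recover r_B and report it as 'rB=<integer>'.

m = 1957
d = (-18, 7);  v_rel = (4, -1),  |v_rel|² = 17
v_rel×d = (4)·(7) − (-1)·(-18) = 10
since m = R²·17 − 10²:  R² = (100 + 1957) / 17 = 121
R = √121 = 11  ⇒  r_B = 11 − 8 = 3

rB=3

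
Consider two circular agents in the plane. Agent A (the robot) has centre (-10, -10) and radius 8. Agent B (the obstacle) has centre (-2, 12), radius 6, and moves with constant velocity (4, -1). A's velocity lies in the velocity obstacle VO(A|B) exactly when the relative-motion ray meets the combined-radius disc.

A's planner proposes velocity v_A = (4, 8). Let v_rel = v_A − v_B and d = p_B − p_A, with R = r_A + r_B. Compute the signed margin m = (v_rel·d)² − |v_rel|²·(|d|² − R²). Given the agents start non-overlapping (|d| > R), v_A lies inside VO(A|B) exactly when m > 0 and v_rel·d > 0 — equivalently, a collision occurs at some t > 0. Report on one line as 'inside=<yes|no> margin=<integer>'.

d = (8, 22),  |d|² = 548;  R = 8+6 = 14,  c = 548−14² = 352
v_rel = (0, 9),  |v_rel|² = 81;  v_rel·d = (0)·(8) + (9)·(22) = 198
81·t² − 396·t + 352 = 0  ⇒  m = 198² − 81·352 = 10692
m = 10692 > 0,  v_rel·d = 198 > 0  ⇒  inside

inside=yes margin=10692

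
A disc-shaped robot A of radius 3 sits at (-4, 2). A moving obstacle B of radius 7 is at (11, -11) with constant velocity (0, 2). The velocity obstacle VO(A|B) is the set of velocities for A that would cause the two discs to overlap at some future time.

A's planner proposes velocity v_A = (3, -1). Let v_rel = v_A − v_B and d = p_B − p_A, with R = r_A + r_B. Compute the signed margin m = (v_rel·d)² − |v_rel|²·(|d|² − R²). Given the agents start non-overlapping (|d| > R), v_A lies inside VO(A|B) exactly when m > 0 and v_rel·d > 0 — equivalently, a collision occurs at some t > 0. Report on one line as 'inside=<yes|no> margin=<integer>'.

d = (15, -13),  |d|² = 394;  R = 3+7 = 10,  c = 394−10² = 294
v_rel = (3, -3),  |v_rel|² = 18;  v_rel·d = (3)·(15) + (-3)·(-13) = 84
18·t² − 168·t + 294 = 0  ⇒  m = 84² − 18·294 = 1764
m = 1764 > 0,  v_rel·d = 84 > 0  ⇒  inside

inside=yes margin=1764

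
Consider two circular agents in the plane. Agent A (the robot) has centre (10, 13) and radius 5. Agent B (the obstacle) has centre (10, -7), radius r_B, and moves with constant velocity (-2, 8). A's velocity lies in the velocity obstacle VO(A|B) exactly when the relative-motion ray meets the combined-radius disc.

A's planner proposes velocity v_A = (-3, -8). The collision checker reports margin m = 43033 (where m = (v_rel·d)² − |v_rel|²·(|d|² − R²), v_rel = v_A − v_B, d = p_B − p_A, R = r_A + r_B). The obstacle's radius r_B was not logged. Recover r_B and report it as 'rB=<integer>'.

m = 43033
d = (0, -20);  v_rel = (-1, -16),  |v_rel|² = 257
v_rel×d = (-1)·(-20) − (-16)·(0) = 20
since m = R²·257 − 20²:  R² = (400 + 43033) / 257 = 169
R = √169 = 13  ⇒  r_B = 13 − 5 = 8

rB=8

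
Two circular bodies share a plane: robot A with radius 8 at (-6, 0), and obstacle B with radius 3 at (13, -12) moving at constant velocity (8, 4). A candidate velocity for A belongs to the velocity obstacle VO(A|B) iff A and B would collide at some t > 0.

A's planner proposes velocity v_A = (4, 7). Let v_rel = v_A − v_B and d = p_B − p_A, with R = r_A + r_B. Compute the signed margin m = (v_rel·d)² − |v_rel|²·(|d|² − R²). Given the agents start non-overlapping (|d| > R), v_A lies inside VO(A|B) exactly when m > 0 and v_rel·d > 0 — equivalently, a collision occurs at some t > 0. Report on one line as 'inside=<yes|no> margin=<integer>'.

d = (19, -12),  |d|² = 505;  R = 8+3 = 11,  c = 505−11² = 384
v_rel = (-4, 3),  |v_rel|² = 25;  v_rel·d = (-4)·(19) + (3)·(-12) = -112
25·t² + 224·t + 384 = 0  ⇒  m = (-112)² − 25·384 = 2944
m = 2944 > 0,  v_rel·d = -112 < 0  ⇒  outside

inside=no margin=2944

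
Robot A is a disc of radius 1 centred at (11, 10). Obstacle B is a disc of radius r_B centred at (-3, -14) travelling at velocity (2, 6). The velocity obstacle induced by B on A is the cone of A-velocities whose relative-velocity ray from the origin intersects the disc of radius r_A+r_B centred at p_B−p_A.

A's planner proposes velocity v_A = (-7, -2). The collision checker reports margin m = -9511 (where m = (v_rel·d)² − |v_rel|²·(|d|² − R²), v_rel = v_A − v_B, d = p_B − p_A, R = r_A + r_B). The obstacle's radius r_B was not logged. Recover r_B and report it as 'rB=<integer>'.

m = -9511
d = (-14, -24);  v_rel = (-9, -8),  |v_rel|² = 145
v_rel×d = (-9)·(-24) − (-8)·(-14) = 104
since m = R²·145 − 104²:  R² = (10816 + -9511) / 145 = 9
R = √9 = 3  ⇒  r_B = 3 − 1 = 2

rB=2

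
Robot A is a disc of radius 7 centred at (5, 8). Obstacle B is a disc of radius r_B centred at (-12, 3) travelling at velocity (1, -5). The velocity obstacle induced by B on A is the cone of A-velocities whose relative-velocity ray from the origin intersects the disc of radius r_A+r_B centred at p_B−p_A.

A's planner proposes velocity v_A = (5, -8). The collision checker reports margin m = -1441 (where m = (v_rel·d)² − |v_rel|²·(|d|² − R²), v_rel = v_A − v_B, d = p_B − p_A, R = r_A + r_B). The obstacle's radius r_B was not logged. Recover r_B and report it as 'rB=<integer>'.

m = -1441
d = (-17, -5);  v_rel = (4, -3),  |v_rel|² = 25
v_rel×d = (4)·(-5) − (-3)·(-17) = -71
since m = R²·25 − (-71)²:  R² = (5041 + -1441) / 25 = 144
R = √144 = 12  ⇒  r_B = 12 − 7 = 5

rB=5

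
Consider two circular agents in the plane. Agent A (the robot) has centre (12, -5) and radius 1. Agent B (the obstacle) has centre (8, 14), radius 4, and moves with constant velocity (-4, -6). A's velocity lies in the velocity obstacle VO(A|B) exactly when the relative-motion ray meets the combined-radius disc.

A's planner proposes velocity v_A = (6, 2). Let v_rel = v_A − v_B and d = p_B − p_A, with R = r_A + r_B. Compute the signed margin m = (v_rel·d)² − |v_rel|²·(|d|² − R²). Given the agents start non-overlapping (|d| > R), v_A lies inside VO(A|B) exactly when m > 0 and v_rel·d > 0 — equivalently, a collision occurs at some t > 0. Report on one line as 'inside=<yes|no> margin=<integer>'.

d = (-4, 19),  |d|² = 377;  R = 1+4 = 5,  c = 377−5² = 352
v_rel = (10, 8),  |v_rel|² = 164;  v_rel·d = (10)·(-4) + (8)·(19) = 112
164·t² − 224·t + 352 = 0  ⇒  m = 112² − 164·352 = -45184
m = -45184 < 0,  v_rel·d = 112 > 0  ⇒  outside

inside=no margin=-45184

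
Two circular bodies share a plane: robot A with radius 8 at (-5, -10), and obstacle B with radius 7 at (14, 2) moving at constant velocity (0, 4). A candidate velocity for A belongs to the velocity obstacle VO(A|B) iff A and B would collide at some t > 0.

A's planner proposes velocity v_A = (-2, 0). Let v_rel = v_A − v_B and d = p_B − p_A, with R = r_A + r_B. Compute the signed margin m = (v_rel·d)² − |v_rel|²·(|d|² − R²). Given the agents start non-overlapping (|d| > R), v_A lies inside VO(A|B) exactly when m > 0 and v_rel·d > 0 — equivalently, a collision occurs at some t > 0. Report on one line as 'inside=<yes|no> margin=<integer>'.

d = (19, 12),  |d|² = 505;  R = 8+7 = 15,  c = 505−15² = 280
v_rel = (-2, -4),  |v_rel|² = 20;  v_rel·d = (-2)·(19) + (-4)·(12) = -86
20·t² + 172·t + 280 = 0  ⇒  m = (-86)² − 20·280 = 1796
m = 1796 > 0,  v_rel·d = -86 < 0  ⇒  outside

inside=no margin=1796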